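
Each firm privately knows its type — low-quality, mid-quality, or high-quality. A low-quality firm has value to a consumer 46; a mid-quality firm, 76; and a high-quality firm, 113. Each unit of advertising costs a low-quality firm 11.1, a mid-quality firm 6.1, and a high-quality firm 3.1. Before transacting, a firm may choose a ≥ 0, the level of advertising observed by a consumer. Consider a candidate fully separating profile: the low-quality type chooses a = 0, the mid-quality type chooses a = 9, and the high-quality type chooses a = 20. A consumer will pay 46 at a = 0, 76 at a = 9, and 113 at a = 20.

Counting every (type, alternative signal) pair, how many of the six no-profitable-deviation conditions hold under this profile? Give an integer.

5

High-quality (own payoff 113 − 3.1×20 = 51): to a=0 gives 46 → no gain ✓; to a=9 gives 76 − 3.1×9 = 48.1 → no gain ✓.
Mid-quality (own payoff 76 − 6.1×9 = 21.1): to a=0 gives 46 → profitable ✗; to a=20 gives 113 − 6.1×20 = -9 → no gain ✓.
Low-quality (own payoff 46): to a=9 gives 76 − 11.1×9 = -23.9 → no gain ✓; to a=20 gives 113 − 11.1×20 = -109 → no gain ✓.
5 of the 6 constraints hold; not an equilibrium.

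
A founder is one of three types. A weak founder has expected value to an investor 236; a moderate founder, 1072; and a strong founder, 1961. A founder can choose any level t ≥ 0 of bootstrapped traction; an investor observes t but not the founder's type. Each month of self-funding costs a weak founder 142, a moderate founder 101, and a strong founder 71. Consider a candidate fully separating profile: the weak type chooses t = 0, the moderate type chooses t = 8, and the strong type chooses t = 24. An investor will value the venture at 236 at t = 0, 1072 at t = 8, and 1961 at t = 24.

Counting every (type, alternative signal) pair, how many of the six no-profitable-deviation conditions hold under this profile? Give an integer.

5

Moderate (own payoff 1072 − 101×8 = 264): to t=0 gives 236 → no gain ✓; to t=24 gives 1961 − 101×24 = -463 → no gain ✓.
Strong (own payoff 1961 − 71×24 = 257): to t=0 gives 236 → no gain ✓; to t=8 gives 1072 − 71×8 = 504 → profitable ✗.
Weak (own payoff 236): to t=8 gives 1072 − 142×8 = -64 → no gain ✓; to t=24 gives 1961 − 142×24 = -1447 → no gain ✓.
5 of the 6 constraints hold; not an equilibrium.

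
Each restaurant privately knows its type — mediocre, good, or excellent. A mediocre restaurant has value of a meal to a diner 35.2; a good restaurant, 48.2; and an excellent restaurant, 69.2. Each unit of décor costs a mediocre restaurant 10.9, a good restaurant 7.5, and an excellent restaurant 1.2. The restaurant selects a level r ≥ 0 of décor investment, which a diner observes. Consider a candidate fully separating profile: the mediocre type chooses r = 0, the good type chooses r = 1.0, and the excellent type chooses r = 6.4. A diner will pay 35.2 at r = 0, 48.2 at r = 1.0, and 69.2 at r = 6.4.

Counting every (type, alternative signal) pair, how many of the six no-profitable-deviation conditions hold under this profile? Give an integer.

5

Mediocre (own payoff 35.2): to r=1.0 gives 48.2 − 10.9×1.0 = 37.3 → profitable ✗; to r=6.4 gives 69.2 − 10.9×6.4 = -0.56 → no gain ✓.
Excellent (own payoff 69.2 − 1.2×6.4 = 61.52): to r=0 gives 35.2 → no gain ✓; to r=1.0 gives 48.2 − 1.2×1.0 = 47 → no gain ✓.
Good (own payoff 48.2 − 7.5×1.0 = 40.7): to r=0 gives 35.2 → no gain ✓; to r=6.4 gives 69.2 − 7.5×6.4 = 21.2 → no gain ✓.
5 of the 6 constraints hold; not an equilibrium.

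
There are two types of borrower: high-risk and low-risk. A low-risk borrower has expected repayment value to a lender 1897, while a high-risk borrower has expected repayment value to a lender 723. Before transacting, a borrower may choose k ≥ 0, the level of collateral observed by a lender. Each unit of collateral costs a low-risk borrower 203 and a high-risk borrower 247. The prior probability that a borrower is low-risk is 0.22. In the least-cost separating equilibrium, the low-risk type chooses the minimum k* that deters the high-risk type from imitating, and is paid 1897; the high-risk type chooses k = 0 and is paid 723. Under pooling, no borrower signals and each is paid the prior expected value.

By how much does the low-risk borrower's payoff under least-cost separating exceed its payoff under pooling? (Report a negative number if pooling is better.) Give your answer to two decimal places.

-49.15

Least-cost separating signal: k* solves 723 = 1897 − 247·k*, so k* = (1897 − 723)/247 ≈ 4.7530.
Low-risk type's separating payoff: 1897 − 203 × k* = 1897 − 203 × (1897 − 723)/247 = 1897 − 238322/247 ≈ 932.1336.
Pooling payoff: 0.22 × 1897 + 0.78 × 723 = 981.28.
Difference: 932.1336 − 981.28 = -49.1464, i.e. -49.15 to two decimal places.
The low-risk type would prefer the pooling outcome.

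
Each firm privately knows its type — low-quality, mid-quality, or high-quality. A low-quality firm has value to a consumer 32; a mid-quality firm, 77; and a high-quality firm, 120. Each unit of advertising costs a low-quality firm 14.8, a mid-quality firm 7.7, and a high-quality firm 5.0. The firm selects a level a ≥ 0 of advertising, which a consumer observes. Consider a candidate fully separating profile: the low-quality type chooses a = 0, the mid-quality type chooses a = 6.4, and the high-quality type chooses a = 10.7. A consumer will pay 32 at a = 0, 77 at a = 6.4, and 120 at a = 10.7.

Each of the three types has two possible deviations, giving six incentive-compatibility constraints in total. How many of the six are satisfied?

Low-quality (own payoff 32): to a=6.4 gives 77 − 14.8×6.4 = -17.72 → no gain ✓; to a=10.7 gives 120 − 14.8×10.7 = -38.36 → no gain ✓.
High-quality (own payoff 120 − 5.0×10.7 = 66.5): to a=0 gives 32 → no gain ✓; to a=6.4 gives 77 − 5.0×6.4 = 45 → no gain ✓.
Mid-quality (own payoff 77 − 7.7×6.4 = 27.72): to a=0 gives 32 → profitable ✗; to a=10.7 gives 120 − 7.7×10.7 = 37.61 → profitable ✗.
4 of the 6 constraints hold; not an equilibrium.

4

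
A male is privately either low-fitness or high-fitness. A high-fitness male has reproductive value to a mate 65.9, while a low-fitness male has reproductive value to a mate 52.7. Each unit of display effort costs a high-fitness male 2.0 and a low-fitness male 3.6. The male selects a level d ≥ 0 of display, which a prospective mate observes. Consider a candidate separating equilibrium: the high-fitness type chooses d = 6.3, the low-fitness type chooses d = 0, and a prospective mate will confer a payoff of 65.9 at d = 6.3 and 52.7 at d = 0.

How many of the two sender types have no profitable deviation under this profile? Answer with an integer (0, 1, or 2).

2

Low-fitness type: stay at 0 → 52.7; mimic → 65.9 − 3.6 × 6.3 = 43.22. IC holds (52.7 ≥ 43.22).
High-fitness type: signal → 65.9 − 2.0 × 6.3 = 53.3; deviate to 0 → 52.7. IC holds (53.3 ≥ 52.7).
2 of 2 constraints hold, so this is a separating equilibrium.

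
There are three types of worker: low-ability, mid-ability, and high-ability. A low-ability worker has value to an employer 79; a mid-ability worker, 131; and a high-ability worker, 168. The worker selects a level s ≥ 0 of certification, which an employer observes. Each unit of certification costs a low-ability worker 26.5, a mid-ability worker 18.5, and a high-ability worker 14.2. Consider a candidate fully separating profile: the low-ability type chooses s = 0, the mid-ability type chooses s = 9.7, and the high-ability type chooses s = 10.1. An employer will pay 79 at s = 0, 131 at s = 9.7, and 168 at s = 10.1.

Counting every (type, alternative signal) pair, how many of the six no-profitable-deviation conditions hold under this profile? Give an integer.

Mid-ability (own payoff 131 − 18.5×9.7 = -48.45): to s=0 gives 79 → profitable ✗; to s=10.1 gives 168 − 18.5×10.1 = -18.85 → profitable ✗.
High-ability (own payoff 168 − 14.2×10.1 = 24.58): to s=0 gives 79 → profitable ✗; to s=9.7 gives 131 − 14.2×9.7 = -6.74 → no gain ✓.
Low-ability (own payoff 79): to s=9.7 gives 131 − 26.5×9.7 = -126.05 → no gain ✓; to s=10.1 gives 168 − 26.5×10.1 = -99.65 → no gain ✓.
3 of the 6 constraints hold; not an equilibrium.

3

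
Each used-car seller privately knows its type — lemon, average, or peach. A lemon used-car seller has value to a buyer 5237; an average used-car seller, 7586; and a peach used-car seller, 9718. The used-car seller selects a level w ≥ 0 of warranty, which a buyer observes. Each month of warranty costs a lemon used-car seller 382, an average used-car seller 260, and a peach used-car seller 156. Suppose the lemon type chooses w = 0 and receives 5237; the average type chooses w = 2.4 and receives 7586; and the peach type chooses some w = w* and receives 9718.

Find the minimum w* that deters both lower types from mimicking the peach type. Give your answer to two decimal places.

11.73

Lemon type (on-path payoff 5237) won't mimic when 5237 ≥ 9718 − 382·w*, i.e. w* ≥ 11.73.
Average type (on-path payoff 7586 − 260×2.4 = 6962) won't mimic when 6962 ≥ 9718 − 260·w*, i.e. w* ≥ 10.60.
Both must hold, so w* = max(11.73, 10.60) = 11.73. The lemon type's constraint binds.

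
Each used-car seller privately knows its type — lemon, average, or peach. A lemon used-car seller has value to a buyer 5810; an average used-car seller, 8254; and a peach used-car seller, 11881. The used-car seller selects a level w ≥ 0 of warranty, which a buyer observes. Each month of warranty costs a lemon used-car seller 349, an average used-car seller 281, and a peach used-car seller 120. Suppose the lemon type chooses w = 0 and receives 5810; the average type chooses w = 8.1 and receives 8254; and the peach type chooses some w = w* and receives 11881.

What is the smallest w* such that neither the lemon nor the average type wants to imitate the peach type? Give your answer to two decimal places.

21.01

Average type (on-path payoff 8254 − 281×8.1 = 5977.9) won't mimic when 5977.9 ≥ 11881 − 281·w*, i.e. w* ≥ 21.01.
Lemon type (on-path payoff 5810) won't mimic when 5810 ≥ 11881 − 349·w*, i.e. w* ≥ 17.40.
Both must hold, so w* = max(17.40, 21.01) = 21.01. The average type's constraint binds.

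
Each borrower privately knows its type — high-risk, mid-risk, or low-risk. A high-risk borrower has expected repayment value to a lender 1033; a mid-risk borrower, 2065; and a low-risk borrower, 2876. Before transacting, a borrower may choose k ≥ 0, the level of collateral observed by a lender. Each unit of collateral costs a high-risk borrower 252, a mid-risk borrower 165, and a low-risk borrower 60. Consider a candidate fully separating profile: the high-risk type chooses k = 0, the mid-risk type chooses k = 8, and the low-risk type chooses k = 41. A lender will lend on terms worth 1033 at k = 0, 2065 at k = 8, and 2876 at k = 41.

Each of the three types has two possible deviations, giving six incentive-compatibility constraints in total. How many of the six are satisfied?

High-risk (own payoff 1033): to k=8 gives 2065 − 252×8 = 49 → no gain ✓; to k=41 gives 2876 − 252×41 = -7456 → no gain ✓.
Low-risk (own payoff 2876 − 60×41 = 416): to k=0 gives 1033 → profitable ✗; to k=8 gives 2065 − 60×8 = 1585 → profitable ✗.
Mid-risk (own payoff 2065 − 165×8 = 745): to k=0 gives 1033 → profitable ✗; to k=41 gives 2876 − 165×41 = -3889 → no gain ✓.
3 of the 6 constraints hold; not an equilibrium.

3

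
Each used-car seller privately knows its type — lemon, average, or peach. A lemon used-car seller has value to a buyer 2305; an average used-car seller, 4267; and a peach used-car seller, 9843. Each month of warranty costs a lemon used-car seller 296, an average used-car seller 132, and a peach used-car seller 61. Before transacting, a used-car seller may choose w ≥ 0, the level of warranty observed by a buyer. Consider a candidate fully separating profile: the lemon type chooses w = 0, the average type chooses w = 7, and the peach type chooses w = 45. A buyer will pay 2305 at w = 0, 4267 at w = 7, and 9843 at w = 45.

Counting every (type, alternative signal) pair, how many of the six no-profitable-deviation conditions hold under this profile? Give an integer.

Average (own payoff 4267 − 132×7 = 3343): to w=0 gives 2305 → no gain ✓; to w=45 gives 9843 − 132×45 = 3903 → profitable ✗.
Peach (own payoff 9843 − 61×45 = 7098): to w=0 gives 2305 → no gain ✓; to w=7 gives 4267 − 61×7 = 3840 → no gain ✓.
Lemon (own payoff 2305): to w=7 gives 4267 − 296×7 = 2195 → no gain ✓; to w=45 gives 9843 − 296×45 = -3477 → no gain ✓.
5 of the 6 constraints hold; not an equilibrium.

5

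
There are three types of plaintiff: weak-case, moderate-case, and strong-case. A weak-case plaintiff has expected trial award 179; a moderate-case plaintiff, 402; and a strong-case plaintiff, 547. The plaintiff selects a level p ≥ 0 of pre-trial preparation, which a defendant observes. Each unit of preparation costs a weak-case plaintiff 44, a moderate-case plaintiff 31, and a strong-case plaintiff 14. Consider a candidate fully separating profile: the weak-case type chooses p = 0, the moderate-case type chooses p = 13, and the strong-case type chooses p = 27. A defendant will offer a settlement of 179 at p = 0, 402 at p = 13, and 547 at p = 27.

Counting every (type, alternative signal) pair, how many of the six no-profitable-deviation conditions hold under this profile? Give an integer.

Strong-case (own payoff 547 − 14×27 = 169): to p=0 gives 179 → profitable ✗; to p=13 gives 402 − 14×13 = 220 → profitable ✗.
Moderate-case (own payoff 402 − 31×13 = -1): to p=0 gives 179 → profitable ✗; to p=27 gives 547 − 31×27 = -290 → no gain ✓.
Weak-case (own payoff 179): to p=13 gives 402 − 44×13 = -170 → no gain ✓; to p=27 gives 547 − 44×27 = -641 → no gain ✓.
3 of the 6 constraints hold; not an equilibrium.

3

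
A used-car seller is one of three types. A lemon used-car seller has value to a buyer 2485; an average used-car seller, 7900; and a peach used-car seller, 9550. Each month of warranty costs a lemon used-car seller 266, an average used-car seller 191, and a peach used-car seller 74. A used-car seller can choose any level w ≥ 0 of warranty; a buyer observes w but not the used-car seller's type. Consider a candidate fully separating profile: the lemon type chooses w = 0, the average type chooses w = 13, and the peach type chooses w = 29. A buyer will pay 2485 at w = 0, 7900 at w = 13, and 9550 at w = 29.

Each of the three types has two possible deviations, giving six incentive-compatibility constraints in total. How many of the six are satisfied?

Lemon (own payoff 2485): to w=13 gives 7900 − 266×13 = 4442 → profitable ✗; to w=29 gives 9550 − 266×29 = 1836 → no gain ✓.
Peach (own payoff 9550 − 74×29 = 7404): to w=0 gives 2485 → no gain ✓; to w=13 gives 7900 − 74×13 = 6938 → no gain ✓.
Average (own payoff 7900 − 191×13 = 5417): to w=0 gives 2485 → no gain ✓; to w=29 gives 9550 − 191×29 = 4011 → no gain ✓.
5 of the 6 constraints hold; not an equilibrium.

5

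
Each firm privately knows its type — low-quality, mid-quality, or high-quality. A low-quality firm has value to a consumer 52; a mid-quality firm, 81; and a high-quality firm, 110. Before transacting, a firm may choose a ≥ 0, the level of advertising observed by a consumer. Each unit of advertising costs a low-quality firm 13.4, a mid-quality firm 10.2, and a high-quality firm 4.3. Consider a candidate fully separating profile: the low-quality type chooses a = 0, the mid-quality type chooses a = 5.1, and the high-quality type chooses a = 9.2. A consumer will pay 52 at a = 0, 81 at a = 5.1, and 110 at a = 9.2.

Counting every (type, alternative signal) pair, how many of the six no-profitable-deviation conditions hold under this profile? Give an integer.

Mid-quality (own payoff 81 − 10.2×5.1 = 28.98): to a=0 gives 52 → profitable ✗; to a=9.2 gives 110 − 10.2×9.2 = 16.16 → no gain ✓.
High-quality (own payoff 110 − 4.3×9.2 = 70.44): to a=0 gives 52 → no gain ✓; to a=5.1 gives 81 − 4.3×5.1 = 59.07 → no gain ✓.
Low-quality (own payoff 52): to a=5.1 gives 81 − 13.4×5.1 = 12.66 → no gain ✓; to a=9.2 gives 110 − 13.4×9.2 = -13.28 → no gain ✓.
5 of the 6 constraints hold; not an equilibrium.

5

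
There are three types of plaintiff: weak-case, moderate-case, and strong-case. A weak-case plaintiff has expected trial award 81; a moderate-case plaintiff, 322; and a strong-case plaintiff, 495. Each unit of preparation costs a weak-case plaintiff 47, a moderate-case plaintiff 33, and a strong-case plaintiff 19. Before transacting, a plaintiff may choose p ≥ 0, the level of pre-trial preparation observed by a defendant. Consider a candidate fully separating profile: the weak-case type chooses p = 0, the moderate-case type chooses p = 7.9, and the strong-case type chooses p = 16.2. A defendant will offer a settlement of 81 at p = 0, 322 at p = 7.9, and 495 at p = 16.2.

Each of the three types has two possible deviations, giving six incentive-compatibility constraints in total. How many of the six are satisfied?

Strong-case (own payoff 495 − 19×16.2 = 187.2): to p=0 gives 81 → no gain ✓; to p=7.9 gives 322 − 19×7.9 = 171.9 → no gain ✓.
Moderate-case (own payoff 322 − 33×7.9 = 61.3): to p=0 gives 81 → profitable ✗; to p=16.2 gives 495 − 33×16.2 = -39.6 → no gain ✓.
Weak-case (own payoff 81): to p=7.9 gives 322 − 47×7.9 = -49.3 → no gain ✓; to p=16.2 gives 495 − 47×16.2 = -266.4 → no gain ✓.
5 of the 6 constraints hold; not an equilibrium.

5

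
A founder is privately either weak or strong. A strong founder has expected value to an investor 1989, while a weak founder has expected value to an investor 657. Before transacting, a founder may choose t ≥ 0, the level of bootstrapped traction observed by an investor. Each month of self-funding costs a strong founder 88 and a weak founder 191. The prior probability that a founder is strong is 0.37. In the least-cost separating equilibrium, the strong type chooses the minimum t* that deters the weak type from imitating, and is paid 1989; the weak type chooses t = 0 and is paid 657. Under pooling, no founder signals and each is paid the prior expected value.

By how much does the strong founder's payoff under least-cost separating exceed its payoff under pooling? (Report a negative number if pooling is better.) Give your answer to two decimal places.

225.46

Least-cost separating signal: t* solves 657 = 1989 − 191·t*, so t* = (1989 − 657)/191 ≈ 6.9738.
Strong type's separating payoff: 1989 − 88 × t* = 1989 − 88 × (1989 − 657)/191 = 1989 − 117216/191 ≈ 1375.3037.
Pooling payoff: 0.37 × 1989 + 0.63 × 657 = 1149.84.
Difference: 1375.3037 − 1149.84 = 225.4637, i.e. 225.46 to two decimal places.
The strong type prefers to separate.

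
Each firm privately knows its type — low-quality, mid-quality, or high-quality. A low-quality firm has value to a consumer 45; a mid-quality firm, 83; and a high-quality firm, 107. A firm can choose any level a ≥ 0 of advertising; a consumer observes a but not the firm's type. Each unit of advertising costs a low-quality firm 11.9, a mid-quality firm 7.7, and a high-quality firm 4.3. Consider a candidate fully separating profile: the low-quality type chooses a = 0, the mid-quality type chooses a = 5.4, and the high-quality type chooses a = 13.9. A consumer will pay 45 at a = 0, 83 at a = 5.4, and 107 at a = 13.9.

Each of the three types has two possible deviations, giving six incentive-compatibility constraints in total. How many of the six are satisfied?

4

High-quality (own payoff 107 − 4.3×13.9 = 47.23): to a=0 gives 45 → no gain ✓; to a=5.4 gives 83 − 4.3×5.4 = 59.78 → profitable ✗.
Low-quality (own payoff 45): to a=5.4 gives 83 − 11.9×5.4 = 18.74 → no gain ✓; to a=13.9 gives 107 − 11.9×13.9 = -58.41 → no gain ✓.
Mid-quality (own payoff 83 − 7.7×5.4 = 41.42): to a=0 gives 45 → profitable ✗; to a=13.9 gives 107 − 7.7×13.9 = -0.03 → no gain ✓.
4 of the 6 constraints hold; not an equilibrium.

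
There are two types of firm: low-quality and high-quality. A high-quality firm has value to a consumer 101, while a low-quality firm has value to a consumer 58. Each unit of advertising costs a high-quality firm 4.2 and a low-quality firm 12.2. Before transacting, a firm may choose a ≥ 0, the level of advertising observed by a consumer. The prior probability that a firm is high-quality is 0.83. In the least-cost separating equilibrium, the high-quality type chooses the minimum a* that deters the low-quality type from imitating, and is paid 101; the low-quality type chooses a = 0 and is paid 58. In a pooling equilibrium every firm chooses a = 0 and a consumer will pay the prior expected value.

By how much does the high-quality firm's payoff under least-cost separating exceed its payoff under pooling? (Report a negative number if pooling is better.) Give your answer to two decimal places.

Least-cost separating signal: a* solves 58 = 101 − 12.2·a*, so a* = (101 − 58)/12.2 ≈ 3.5246.
High-quality type's separating payoff: 101 − 4.2 × a* = 101 − 4.2 × (101 − 58)/12.2 = 101 − 180.6/12.2 ≈ 86.1967.
Pooling payoff: 0.83 × 101 + 0.17 × 58 = 93.69.
Difference: 86.1967 − 93.69 = -7.4933, i.e. -7.49 to two decimal places.
The high-quality type would prefer the pooling outcome.

-7.49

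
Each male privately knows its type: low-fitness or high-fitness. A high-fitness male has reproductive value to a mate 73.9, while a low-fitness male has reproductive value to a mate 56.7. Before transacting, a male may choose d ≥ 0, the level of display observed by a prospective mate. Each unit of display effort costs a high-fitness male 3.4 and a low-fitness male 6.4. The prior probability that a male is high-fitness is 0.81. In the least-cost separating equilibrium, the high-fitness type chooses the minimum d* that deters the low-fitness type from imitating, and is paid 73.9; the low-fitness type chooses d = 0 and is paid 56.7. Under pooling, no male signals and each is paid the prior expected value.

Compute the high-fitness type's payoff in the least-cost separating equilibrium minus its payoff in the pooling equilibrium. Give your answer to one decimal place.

-5.9

Least-cost separating signal: d* solves 56.7 = 73.9 − 6.4·d*, so d* = (73.9 − 56.7)/6.4 = 2.6875.
High-fitness type's separating payoff: 73.9 − 3.4 × d* = 73.9 − 3.4 × (73.9 − 56.7)/6.4 = 73.9 − 58.48/6.4 ≈ 64.763.
Pooling payoff: 0.81 × 73.9 + 0.19 × 56.7 = 70.632.
Difference: 64.763 − 70.632 = -5.869, i.e. -5.9 to one decimal place.
The high-fitness type would prefer the pooling outcome.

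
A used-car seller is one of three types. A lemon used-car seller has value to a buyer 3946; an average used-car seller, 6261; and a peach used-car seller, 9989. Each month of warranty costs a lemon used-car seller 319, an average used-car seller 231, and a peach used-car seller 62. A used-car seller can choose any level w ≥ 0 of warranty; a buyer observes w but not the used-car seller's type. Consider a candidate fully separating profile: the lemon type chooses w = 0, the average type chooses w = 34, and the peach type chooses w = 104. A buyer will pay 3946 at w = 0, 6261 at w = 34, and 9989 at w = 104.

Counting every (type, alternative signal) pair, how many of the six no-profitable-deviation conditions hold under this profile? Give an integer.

3

Average (own payoff 6261 − 231×34 = -1593): to w=0 gives 3946 → profitable ✗; to w=104 gives 9989 − 231×104 = -14035 → no gain ✓.
Lemon (own payoff 3946): to w=34 gives 6261 − 319×34 = -4585 → no gain ✓; to w=104 gives 9989 − 319×104 = -23187 → no gain ✓.
Peach (own payoff 9989 − 62×104 = 3541): to w=0 gives 3946 → profitable ✗; to w=34 gives 6261 − 62×34 = 4153 → profitable ✗.
3 of the 6 constraints hold; not an equilibrium.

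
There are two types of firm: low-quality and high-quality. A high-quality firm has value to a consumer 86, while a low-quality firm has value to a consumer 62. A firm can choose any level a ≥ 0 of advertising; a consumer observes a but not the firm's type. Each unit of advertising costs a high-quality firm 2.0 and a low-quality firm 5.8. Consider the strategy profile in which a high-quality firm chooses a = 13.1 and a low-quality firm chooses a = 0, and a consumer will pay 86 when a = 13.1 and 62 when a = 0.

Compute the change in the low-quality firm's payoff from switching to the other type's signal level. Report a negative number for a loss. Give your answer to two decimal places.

Playing a = 0 the low-quality firm receives 62.
Deviating to a = 13.1 brings payment 86 at cost 5.8 × 13.1 = 75.98, netting 10.02.
Gain from deviating: 10.02 − 62 = -51.98.
The gain is negative, so the low-quality type's incentive-compatibility constraint is satisfied.

-51.98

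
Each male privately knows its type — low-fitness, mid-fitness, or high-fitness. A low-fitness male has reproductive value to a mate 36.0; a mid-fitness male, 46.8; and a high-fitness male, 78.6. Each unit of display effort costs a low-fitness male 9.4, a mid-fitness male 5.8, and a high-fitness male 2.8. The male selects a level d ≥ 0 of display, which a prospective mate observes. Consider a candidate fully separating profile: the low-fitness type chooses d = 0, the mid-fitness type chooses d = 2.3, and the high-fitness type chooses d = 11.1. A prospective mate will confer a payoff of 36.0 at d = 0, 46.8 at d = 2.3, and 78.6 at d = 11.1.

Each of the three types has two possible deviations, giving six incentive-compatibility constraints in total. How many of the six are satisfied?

5

High-fitness (own payoff 78.6 − 2.8×11.1 = 47.52): to d=0 gives 36.0 → no gain ✓; to d=2.3 gives 46.8 − 2.8×2.3 = 40.36 → no gain ✓.
Low-fitness (own payoff 36.0): to d=2.3 gives 46.8 − 9.4×2.3 = 25.18 → no gain ✓; to d=11.1 gives 78.6 − 9.4×11.1 = -25.74 → no gain ✓.
Mid-fitness (own payoff 46.8 − 5.8×2.3 = 33.46): to d=0 gives 36.0 → profitable ✗; to d=11.1 gives 78.6 − 5.8×11.1 = 14.22 → no gain ✓.
5 of the 6 constraints hold; not an equilibrium.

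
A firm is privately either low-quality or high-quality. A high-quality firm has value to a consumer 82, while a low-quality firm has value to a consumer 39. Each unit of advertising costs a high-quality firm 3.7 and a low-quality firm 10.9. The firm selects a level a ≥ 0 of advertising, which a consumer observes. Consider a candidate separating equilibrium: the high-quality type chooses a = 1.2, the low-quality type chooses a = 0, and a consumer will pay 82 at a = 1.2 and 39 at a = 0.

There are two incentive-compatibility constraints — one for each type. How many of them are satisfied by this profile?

Low-quality type: stay at 0 → 39; mimic → 82 − 10.9 × 1.2 = 68.92. IC fails (39 < 68.92).
High-quality type: signal → 82 − 3.7 × 1.2 = 77.56; deviate to 0 → 39. IC holds (77.56 ≥ 39).
1 of 2 constraints hold, so this profile is not an equilibrium.

1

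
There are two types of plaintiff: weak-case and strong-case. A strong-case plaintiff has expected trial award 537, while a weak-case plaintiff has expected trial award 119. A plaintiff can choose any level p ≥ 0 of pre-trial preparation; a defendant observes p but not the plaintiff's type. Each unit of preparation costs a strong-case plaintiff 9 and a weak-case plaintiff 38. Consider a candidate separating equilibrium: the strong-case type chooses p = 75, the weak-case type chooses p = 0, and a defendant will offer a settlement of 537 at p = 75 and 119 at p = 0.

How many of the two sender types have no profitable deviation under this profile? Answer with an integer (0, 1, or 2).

Weak-case type: stay at 0 → 119; mimic → 537 − 38 × 75 = -2313. IC holds (119 ≥ -2313).
Strong-case type: signal → 537 − 9 × 75 = -138; deviate to 0 → 119. IC fails (-138 < 119).
1 of 2 constraints hold, so this profile is not an equilibrium.

1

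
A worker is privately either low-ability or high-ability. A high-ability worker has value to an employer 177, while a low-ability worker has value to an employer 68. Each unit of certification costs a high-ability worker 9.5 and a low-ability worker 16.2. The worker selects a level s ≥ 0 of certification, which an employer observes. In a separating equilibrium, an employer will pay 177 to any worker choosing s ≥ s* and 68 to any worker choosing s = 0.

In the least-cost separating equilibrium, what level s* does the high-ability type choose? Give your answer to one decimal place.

A low-ability worker choosing s = 0 receives 68.
Imitating at s* instead would pay 177 at cost 16.2·s*, netting 177 − 16.2·s*.
Indifference: 68 = 177 − 16.2·s*, so s* = (177 − 68) / 16.2 ≈ 6.7.
At s* the low-ability type's incentive constraint just binds; the high-ability type strictly prefers s* since its per-unit cost is lower.

6.7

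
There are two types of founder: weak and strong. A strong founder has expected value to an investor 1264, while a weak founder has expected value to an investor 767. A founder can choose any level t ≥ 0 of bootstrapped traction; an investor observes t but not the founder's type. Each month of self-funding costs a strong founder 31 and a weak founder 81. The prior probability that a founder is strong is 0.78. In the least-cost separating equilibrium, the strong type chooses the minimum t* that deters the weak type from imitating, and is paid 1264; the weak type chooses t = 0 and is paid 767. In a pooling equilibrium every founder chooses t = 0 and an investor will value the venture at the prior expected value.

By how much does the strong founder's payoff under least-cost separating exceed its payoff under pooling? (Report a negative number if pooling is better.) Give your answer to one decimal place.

-80.9

Least-cost separating signal: t* solves 767 = 1264 − 81·t*, so t* = (1264 − 767)/81 ≈ 6.1358.
Strong type's separating payoff: 1264 − 31 × t* = 1264 − 31 × (1264 − 767)/81 = 1264 − 15407/81 ≈ 1073.790.
Pooling payoff: 0.78 × 1264 + 0.22 × 767 = 1154.66.
Difference: 1073.790 − 1154.66 = -80.87, i.e. -80.9 to one decimal place.
The strong type would prefer the pooling outcome.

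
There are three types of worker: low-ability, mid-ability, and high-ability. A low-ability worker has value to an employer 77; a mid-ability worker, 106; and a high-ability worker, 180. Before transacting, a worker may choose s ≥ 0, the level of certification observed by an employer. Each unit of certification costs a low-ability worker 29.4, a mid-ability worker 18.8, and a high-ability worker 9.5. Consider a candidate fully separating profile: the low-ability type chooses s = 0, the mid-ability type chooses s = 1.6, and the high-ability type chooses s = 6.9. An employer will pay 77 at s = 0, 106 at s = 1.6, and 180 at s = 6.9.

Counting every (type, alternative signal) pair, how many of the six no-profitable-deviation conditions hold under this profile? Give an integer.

Mid-ability (own payoff 106 − 18.8×1.6 = 75.92): to s=0 gives 77 → profitable ✗; to s=6.9 gives 180 − 18.8×6.9 = 50.28 → no gain ✓.
High-ability (own payoff 180 − 9.5×6.9 = 114.45): to s=0 gives 77 → no gain ✓; to s=1.6 gives 106 − 9.5×1.6 = 90.8 → no gain ✓.
Low-ability (own payoff 77): to s=1.6 gives 106 − 29.4×1.6 = 58.96 → no gain ✓; to s=6.9 gives 180 − 29.4×6.9 = -22.86 → no gain ✓.
5 of the 6 constraints hold; not an equilibrium.

5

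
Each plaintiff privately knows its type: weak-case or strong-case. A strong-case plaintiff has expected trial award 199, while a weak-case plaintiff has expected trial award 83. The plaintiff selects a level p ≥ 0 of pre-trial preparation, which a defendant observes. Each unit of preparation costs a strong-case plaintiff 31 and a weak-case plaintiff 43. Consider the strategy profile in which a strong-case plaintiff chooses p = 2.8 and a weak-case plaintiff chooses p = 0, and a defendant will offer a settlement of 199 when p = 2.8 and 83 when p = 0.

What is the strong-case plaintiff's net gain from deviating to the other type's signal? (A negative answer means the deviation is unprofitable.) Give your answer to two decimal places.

Playing p = 2.8 the strong-case plaintiff receives 199 − 31 × 2.8 = 112.2.
Deviating to p = 0 yields 83 instead.
Gain from deviating: 83 − 112.2 = -29.20.
The gain is negative, so the strong-case type's incentive-compatibility constraint is satisfied.

-29.20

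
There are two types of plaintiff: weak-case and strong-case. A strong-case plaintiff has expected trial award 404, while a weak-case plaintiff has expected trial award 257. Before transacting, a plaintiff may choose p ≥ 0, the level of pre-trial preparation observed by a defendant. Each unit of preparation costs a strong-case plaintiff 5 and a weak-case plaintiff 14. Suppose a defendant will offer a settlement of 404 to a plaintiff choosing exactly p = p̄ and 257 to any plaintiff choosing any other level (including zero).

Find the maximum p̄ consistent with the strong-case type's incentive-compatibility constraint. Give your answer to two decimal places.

29.40

Choosing p̄ yields the strong-case type 404 − 5·p̄; choosing zero yields 257.
The strong-case type is indifferent at 404 − 5·p̄ = 257, i.e. p̄ = (404 − 257) / 5 = 29.40.
For any p̄ above 29.40 the strong-case type would rather pool at zero, so separation collapses.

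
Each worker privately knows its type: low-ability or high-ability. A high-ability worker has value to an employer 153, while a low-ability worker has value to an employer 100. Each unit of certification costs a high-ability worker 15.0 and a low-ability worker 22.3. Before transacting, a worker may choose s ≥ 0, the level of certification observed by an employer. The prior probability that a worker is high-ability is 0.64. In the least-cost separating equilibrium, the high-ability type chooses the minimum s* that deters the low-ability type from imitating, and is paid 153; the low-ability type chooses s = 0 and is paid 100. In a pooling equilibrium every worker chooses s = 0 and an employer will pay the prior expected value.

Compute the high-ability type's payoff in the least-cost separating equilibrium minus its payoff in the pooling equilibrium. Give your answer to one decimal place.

-16.6

Least-cost separating signal: s* solves 100 = 153 − 22.3·s*, so s* = (153 − 100)/22.3 ≈ 2.3767.
High-ability type's separating payoff: 153 − 15.0 × s* = 153 − 15.0 × (153 − 100)/22.3 = 153 − 795/22.3 ≈ 117.350.
Pooling payoff: 0.64 × 153 + 0.36 × 100 = 133.92.
Difference: 117.350 − 133.92 = -16.57, i.e. -16.6 to one decimal place.
The high-ability type would prefer the pooling outcome.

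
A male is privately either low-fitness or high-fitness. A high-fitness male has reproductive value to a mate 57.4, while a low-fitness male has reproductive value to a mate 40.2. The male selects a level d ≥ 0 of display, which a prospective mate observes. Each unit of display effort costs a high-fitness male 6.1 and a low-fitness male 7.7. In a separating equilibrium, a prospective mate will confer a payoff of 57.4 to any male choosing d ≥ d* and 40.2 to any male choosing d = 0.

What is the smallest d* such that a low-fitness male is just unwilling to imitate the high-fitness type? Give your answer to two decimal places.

A low-fitness male choosing d = 0 receives 40.2.
Imitating at d* instead would pay 57.4 at cost 7.7·d*, netting 57.4 − 7.7·d*.
Indifference: 40.2 = 57.4 − 7.7·d*, so d* = (57.4 − 40.2) / 7.7 ≈ 2.23.
At d* the low-fitness type's incentive constraint just binds; the high-fitness type strictly prefers d* since its per-unit cost is lower.

2.23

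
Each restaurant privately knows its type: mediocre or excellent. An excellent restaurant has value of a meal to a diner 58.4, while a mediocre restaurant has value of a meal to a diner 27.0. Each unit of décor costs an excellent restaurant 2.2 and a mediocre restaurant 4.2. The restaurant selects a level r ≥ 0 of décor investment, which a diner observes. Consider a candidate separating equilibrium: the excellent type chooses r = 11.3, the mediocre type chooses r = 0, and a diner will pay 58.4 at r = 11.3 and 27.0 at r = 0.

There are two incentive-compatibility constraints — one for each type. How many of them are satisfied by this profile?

2

Excellent type: signal → 58.4 − 2.2 × 11.3 = 33.54; deviate to 0 → 27.0. IC holds (33.54 ≥ 27.0).
Mediocre type: stay at 0 → 27.0; mimic → 58.4 − 4.2 × 11.3 = 10.94. IC holds (27.0 ≥ 10.94).
2 of 2 constraints hold, so this is a separating equilibrium.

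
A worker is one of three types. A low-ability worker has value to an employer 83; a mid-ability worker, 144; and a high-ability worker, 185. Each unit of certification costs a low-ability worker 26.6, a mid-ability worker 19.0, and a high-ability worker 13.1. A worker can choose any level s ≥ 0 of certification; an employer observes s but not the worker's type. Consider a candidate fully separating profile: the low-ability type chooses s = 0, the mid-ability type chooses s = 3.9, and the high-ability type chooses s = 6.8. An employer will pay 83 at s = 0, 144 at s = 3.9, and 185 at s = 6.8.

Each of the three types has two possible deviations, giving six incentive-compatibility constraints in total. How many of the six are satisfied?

Low-ability (own payoff 83): to s=3.9 gives 144 − 26.6×3.9 = 40.26 → no gain ✓; to s=6.8 gives 185 − 26.6×6.8 = 4.12 → no gain ✓.
Mid-ability (own payoff 144 − 19.0×3.9 = 69.9): to s=0 gives 83 → profitable ✗; to s=6.8 gives 185 − 19.0×6.8 = 55.8 → no gain ✓.
High-ability (own payoff 185 − 13.1×6.8 = 95.92): to s=0 gives 83 → no gain ✓; to s=3.9 gives 144 − 13.1×3.9 = 92.91 → no gain ✓.
5 of the 6 constraints hold; not an equilibrium.

5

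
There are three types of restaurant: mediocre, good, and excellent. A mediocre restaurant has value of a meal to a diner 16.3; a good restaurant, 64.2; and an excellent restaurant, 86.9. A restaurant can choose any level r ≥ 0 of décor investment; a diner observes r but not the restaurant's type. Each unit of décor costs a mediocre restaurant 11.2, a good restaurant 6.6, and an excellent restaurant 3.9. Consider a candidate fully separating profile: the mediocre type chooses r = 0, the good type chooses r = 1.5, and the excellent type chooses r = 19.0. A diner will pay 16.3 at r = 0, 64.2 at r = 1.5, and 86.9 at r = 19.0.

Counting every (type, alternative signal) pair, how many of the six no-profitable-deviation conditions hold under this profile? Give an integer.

Mediocre (own payoff 16.3): to r=1.5 gives 64.2 − 11.2×1.5 = 47.4 → profitable ✗; to r=19.0 gives 86.9 − 11.2×19.0 = -125.9 → no gain ✓.
Excellent (own payoff 86.9 − 3.9×19.0 = 12.8): to r=0 gives 16.3 → profitable ✗; to r=1.5 gives 64.2 − 3.9×1.5 = 58.35 → profitable ✗.
Good (own payoff 64.2 − 6.6×1.5 = 54.3): to r=0 gives 16.3 → no gain ✓; to r=19.0 gives 86.9 − 6.6×19.0 = -38.5 → no gain ✓.
3 of the 6 constraints hold; not an equilibrium.

3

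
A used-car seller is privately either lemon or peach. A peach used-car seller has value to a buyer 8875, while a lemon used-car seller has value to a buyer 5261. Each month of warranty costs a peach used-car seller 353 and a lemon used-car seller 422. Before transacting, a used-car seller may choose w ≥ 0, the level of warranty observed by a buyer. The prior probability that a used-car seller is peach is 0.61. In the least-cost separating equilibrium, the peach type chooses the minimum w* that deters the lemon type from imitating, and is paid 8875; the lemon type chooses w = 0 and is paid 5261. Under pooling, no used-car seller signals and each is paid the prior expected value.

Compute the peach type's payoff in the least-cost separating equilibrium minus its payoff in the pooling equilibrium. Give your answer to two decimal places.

Least-cost separating signal: w* solves 5261 = 8875 − 422·w*, so w* = (8875 − 5261)/422 ≈ 8.5640.
Peach type's separating payoff: 8875 − 353 × w* = 8875 − 353 × (8875 − 5261)/422 = 8875 − 1275742/422 ≈ 5851.9147.
Pooling payoff: 0.61 × 8875 + 0.39 × 5261 = 7465.54.
Difference: 5851.9147 − 7465.54 = -1613.6253, i.e. -1613.63 to two decimal places.
The peach type would prefer the pooling outcome.

-1613.63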